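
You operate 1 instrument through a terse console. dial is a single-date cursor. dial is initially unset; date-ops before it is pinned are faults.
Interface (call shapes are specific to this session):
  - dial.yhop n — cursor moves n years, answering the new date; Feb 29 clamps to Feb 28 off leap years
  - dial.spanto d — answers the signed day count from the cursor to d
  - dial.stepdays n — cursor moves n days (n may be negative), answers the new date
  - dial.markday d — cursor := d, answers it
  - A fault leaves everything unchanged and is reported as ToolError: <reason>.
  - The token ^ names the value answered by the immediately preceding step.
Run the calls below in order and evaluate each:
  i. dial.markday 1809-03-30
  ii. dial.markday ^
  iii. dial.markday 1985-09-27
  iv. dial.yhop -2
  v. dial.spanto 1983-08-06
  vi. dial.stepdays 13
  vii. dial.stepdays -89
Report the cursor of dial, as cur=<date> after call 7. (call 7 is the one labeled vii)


-> dial.markday(d='1809-03-30')
<- 1809-03-30
-> dial.markday(d='^')
<- 1809-03-30
-> dial.markday(d='1985-09-27')
<- 1985-09-27
-> dial.yhop(n='-2')
<- 1983-09-27
-> dial.spanto(d='1983-08-06')
<- -52
-> dial.stepdays(n='13')
<- 1983-10-10
-> dial.stepdays(n='-89')
<- 1983-07-13

Answer: cur=1983-07-13


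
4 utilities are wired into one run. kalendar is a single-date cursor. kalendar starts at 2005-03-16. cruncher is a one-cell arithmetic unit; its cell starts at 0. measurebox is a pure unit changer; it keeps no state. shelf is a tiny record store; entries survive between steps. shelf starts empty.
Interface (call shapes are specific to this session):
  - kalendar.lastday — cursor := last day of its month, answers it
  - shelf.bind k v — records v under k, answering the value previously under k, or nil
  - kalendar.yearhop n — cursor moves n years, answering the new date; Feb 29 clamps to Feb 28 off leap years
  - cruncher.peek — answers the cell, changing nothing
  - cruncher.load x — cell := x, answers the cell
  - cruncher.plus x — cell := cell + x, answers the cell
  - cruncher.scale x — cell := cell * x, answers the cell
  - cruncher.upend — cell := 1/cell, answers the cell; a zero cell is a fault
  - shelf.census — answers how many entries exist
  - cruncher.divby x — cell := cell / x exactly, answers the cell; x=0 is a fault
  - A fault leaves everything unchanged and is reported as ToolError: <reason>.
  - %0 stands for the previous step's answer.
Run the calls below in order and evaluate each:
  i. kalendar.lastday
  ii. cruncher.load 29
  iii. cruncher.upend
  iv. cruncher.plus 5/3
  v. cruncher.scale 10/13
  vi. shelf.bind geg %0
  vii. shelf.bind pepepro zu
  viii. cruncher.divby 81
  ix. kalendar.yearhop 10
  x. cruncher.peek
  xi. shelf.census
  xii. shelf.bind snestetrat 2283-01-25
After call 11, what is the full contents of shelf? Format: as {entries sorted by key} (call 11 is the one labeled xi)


! kalendar.lastday() : 2005-03-31
! cruncher.load(29) : 29
! cruncher.upend() : 1/29
! cruncher.plus(5/3) : 148/87
! cruncher.scale(10/13) : 1480/1131
! shelf.bind(geg, %0) : nil
! shelf.bind(pepepro, zu) : nil
! cruncher.divby(81) : 1480/91611
! kalendar.yearhop(10) : 2015-03-31
! cruncher.peek() : 1480/91611
! shelf.census() : 2
! shelf.bind(snestetrat, 2283-01-25) : nil

Answer: {geg=1480/1131, pepepro=zu}


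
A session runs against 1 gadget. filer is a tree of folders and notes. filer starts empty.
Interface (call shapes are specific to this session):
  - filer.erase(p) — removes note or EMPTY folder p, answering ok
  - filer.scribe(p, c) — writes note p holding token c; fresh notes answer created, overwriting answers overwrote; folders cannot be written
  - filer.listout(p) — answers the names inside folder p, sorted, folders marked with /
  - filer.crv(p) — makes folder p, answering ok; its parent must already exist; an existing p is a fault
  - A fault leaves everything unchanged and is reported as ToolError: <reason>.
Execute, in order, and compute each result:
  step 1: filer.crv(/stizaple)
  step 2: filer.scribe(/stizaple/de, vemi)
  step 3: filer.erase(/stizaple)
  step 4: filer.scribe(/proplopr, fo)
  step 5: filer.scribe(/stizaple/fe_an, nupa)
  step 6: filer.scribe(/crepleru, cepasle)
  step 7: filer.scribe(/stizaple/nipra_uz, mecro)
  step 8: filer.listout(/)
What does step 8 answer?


~$ filer.crv p=/stizaple
= ok
~$ filer.scribe p=/stizaple/de c=vemi
= created
~$ filer.erase p=/stizaple
= ToolError: not empty
~$ filer.scribe p=/proplopr c=fo
= created
~$ filer.scribe p=/stizaple/fe_an c=nupa
= created
~$ filer.scribe p=/crepleru c=cepasle
= created
~$ filer.scribe p=/stizaple/nipra_uz c=mecro
= created
~$ filer.listout p=/
= [crepleru, proplopr, stizaple/]

Answer: [crepleru, proplopr, stizaple/]


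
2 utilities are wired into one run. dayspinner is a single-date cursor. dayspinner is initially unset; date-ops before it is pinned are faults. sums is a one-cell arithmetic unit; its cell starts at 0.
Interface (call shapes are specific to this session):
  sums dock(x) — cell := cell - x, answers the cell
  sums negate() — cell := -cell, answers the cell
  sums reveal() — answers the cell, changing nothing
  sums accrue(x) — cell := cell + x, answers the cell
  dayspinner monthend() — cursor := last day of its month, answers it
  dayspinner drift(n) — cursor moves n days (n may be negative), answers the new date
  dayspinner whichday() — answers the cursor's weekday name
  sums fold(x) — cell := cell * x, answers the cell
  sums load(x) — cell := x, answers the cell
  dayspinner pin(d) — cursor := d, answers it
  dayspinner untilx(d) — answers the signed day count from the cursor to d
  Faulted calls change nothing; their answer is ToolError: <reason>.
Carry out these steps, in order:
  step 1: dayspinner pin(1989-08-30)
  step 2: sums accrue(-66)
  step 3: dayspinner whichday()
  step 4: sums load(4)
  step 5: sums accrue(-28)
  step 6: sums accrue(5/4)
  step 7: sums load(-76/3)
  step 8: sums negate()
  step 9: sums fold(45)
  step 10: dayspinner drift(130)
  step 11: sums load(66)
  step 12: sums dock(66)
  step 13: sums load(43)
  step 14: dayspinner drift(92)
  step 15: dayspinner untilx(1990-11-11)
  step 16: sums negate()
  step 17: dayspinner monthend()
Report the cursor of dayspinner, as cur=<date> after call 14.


Answer: cur=1990-04-09

Derivation:
Step: dayspinner pin[d='1989-08-30']
Result: 1989-08-30
Step: sums accrue[x='-66']
Result: -66
Step: dayspinner whichday[]
Result: Wednesday
Step: sums load[x='4']
Result: 4
Step: sums accrue[x='-28']
Result: -24
Step: sums accrue[x='5/4']
Result: -91/4
Step: sums load[x='-76/3']
Result: -76/3
Step: sums negate[]
Result: 76/3
Step: sums fold[x='45']
Result: 1140
Step: dayspinner drift[n='130']
Result: 1990-01-07
Step: sums load[x='66']
Result: 66
Step: sums dock[x='66']
Result: 0
Step: sums load[x='43']
Result: 43
Step: dayspinner drift[n='92']
Result: 1990-04-09
Step: dayspinner untilx[d='1990-11-11']
Result: 216
Step: sums negate[]
Result: -43
Step: dayspinner monthend[]
Result: 1990-04-30


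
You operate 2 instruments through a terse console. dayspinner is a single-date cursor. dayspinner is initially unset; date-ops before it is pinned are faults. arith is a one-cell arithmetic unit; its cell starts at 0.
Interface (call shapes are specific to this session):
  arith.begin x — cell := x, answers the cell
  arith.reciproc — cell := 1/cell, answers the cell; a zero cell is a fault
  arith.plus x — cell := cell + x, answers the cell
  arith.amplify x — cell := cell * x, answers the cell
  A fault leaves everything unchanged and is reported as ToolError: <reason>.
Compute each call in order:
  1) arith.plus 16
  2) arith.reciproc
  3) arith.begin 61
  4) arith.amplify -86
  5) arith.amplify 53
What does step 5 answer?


Answer: -278038

Derivation:
// arith.plus(x=16) == 16
// arith.reciproc() == 1/16
// arith.begin(x=61) == 61
// arith.amplify(x=-86) == -5246
// arith.amplify(x=53) == -278038


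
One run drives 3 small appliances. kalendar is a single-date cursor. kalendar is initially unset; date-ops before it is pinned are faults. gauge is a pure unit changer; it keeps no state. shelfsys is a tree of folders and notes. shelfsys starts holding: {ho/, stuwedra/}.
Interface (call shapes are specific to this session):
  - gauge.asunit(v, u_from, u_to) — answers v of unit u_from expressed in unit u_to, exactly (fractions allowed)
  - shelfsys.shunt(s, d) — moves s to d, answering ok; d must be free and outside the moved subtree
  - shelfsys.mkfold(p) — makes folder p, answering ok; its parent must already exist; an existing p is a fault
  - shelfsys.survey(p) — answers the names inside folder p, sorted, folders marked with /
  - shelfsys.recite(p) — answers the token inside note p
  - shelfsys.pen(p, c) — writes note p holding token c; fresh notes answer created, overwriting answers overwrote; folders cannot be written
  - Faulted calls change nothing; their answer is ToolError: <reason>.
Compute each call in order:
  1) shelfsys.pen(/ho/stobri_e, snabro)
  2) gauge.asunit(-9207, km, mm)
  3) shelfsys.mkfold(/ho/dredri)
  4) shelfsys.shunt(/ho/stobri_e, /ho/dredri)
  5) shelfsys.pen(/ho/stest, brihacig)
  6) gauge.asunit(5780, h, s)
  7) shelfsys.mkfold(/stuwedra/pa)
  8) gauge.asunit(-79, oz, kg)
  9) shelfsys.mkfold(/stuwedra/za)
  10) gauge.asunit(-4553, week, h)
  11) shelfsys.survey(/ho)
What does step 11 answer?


Answer: [dredri/, stest, stobri_e]

Derivation:
I run shelfsys.pen using p='/ho/stobri_e', c='snabro', → created.
Next I call gauge.asunit using v='-9207', u_from='km', u_to='mm', yielding -9207000000.
I call shelfsys.mkfold using p='/ho/dredri', and get ok.
I call shelfsys.shunt using s='/ho/stobri_e', d='/ho/dredri', and see ToolError: exists.
Then shelfsys.pen using p='/ho/stest', c='brihacig', which returns created.
Invoking gauge.asunit using v='5780', u_from='h', u_to='s': 20808000.
Now I run shelfsys.mkfold using p='/stuwedra/pa', — result: ok.
I try gauge.asunit using v='-79', u_from='oz', u_to='kg', → -3583379723/1600000000.
Then shelfsys.mkfold using p='/stuwedra/za', → ok.
I run gauge.asunit using v='-4553', u_from='week', u_to='h', which returns -764904.
Calling shelfsys.survey using p='/ho', giving [dredri/, stest, stobri_e].


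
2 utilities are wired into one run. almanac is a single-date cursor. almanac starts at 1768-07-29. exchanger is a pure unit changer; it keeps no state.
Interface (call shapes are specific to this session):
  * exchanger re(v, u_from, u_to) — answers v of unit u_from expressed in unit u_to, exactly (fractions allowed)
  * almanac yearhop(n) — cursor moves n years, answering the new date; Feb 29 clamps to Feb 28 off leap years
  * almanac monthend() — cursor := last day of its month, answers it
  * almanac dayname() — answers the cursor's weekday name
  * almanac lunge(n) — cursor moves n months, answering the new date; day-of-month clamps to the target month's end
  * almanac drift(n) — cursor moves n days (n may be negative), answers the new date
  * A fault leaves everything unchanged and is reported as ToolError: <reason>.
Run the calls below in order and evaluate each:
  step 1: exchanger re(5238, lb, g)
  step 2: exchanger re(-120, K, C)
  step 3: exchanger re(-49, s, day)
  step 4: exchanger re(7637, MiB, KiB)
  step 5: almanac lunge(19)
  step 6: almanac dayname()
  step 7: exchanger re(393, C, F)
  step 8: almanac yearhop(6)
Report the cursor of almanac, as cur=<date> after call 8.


Answer: cur=1776-02-28

Derivation:
I call exchanger re(5238, lb, g), and observe 118795841703/50000.
I call exchanger re(-120, K, C), and see -7863/20.
I invoke exchanger re(-49, s, day), which returns -49/86400.
Invoking exchanger re(7637, MiB, KiB), → 7820288.
I run almanac lunge(19), → 1770-02-28.
Invoking almanac dayname, and get Wednesday.
Now I run exchanger re(393, C, F), — result: 3697/5.
Calling almanac yearhop(6), → 1776-02-28.


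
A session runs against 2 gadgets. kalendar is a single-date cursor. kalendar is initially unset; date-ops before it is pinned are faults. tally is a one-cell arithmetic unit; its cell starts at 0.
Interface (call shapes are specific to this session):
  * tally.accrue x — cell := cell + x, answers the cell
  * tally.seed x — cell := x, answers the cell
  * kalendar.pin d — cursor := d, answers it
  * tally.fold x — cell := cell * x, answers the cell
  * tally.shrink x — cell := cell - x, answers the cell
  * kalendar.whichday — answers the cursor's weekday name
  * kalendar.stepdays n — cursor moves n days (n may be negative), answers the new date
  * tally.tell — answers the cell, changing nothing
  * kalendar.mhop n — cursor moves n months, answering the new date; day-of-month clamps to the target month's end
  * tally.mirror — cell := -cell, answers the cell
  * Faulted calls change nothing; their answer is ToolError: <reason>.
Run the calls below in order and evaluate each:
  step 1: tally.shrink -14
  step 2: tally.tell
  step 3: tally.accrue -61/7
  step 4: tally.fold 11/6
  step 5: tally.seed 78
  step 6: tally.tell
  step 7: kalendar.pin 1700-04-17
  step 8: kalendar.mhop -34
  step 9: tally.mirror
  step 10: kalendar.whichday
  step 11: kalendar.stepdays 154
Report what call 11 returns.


Answer: 1697-11-18

Derivation:
Step: shrink[-14]
Result: 14
Step: tell[]
Result: 14
Step: accrue[-61/7]
Result: 37/7
Step: fold[11/6]
Result: 407/42
Step: seed[78]
Result: 78
Step: tell[]
Result: 78
Step: pin[1700-04-17]
Result: 1700-04-17
Step: mhop[-34]
Result: 1697-06-17
Step: mirror[]
Result: -78
Step: whichday[]
Result: Monday
Step: stepdays[154]
Result: 1697-11-18


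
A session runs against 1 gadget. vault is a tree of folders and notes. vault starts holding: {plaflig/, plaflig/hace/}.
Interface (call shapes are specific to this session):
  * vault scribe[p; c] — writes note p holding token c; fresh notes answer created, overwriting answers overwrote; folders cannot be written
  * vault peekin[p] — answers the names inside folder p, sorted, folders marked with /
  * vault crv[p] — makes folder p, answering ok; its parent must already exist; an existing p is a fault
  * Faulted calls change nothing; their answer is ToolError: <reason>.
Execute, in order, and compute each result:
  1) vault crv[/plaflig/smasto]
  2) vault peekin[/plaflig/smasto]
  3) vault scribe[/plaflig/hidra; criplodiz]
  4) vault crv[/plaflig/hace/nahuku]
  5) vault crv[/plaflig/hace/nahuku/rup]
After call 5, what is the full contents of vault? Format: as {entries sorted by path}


! vault crv(p=/plaflig/smasto) == ok
! vault peekin(p=/plaflig/smasto) == []
! vault scribe(p=/plaflig/hidra, c=criplodiz) == created
! vault crv(p=/plaflig/hace/nahuku) == ok
! vault crv(p=/plaflig/hace/nahuku/rup) == ok

Answer: {plaflig/, plaflig/hace/, plaflig/hace/nahuku/, plaflig/hace/nahuku/rup/, plaflig/hidra=criplodiz, plaflig/smasto/}


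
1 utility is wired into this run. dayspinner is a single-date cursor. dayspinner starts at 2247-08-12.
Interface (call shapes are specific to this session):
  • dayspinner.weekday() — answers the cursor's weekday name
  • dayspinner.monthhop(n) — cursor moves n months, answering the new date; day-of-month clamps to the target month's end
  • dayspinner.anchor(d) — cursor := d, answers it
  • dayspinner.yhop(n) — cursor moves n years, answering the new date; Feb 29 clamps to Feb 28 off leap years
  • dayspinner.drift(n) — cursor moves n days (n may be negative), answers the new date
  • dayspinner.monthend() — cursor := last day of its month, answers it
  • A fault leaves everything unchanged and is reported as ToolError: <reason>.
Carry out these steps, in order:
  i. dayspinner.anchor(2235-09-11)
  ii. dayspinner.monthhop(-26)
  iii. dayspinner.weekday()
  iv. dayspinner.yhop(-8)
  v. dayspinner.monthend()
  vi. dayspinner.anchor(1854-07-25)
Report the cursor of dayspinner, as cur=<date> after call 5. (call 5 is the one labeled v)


I use dayspinner.anchor on d='2235-09-11', → 2235-09-11.
I try dayspinner.monthhop on n='-26', and get 2233-07-11.
Using dayspinner.weekday, yielding Thursday.
I call dayspinner.yhop on n='-8', — result: 2225-07-11.
Using dayspinner.monthend, which returns 2225-07-31.
Then dayspinner.anchor on d='1854-07-25', and see 1854-07-25.

Answer: cur=2225-07-31


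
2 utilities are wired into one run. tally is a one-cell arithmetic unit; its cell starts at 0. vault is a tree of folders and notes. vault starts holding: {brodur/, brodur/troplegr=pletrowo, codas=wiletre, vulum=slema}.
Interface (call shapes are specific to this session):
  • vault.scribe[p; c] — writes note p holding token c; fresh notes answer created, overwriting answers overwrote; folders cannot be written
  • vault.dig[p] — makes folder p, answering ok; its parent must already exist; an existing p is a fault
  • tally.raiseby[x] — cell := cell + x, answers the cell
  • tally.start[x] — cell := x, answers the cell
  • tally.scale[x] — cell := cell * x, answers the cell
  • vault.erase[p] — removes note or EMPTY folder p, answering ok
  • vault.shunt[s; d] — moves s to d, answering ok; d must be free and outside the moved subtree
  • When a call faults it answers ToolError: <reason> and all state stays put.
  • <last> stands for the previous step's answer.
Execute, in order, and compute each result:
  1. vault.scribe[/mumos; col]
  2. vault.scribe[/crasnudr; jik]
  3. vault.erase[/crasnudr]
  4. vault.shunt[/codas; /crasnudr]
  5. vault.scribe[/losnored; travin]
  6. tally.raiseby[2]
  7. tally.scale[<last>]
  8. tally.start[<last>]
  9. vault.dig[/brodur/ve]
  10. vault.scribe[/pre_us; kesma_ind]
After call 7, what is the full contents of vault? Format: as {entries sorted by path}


-> scribe(/mumos, col)
<- created
-> scribe(/crasnudr, jik)
<- created
-> erase(/crasnudr)
<- ok
-> shunt(/codas, /crasnudr)
<- ok
-> scribe(/losnored, travin)
<- created
-> raiseby(2)
<- 2
-> scale(<last>)
<- 4
-> start(<last>)
<- 4
-> dig(/brodur/ve)
<- ok
-> scribe(/pre_us, kesma_ind)
<- created

Answer: {brodur/, brodur/troplegr=pletrowo, crasnudr=wiletre, losnored=travin, mumos=col, vulum=slema}


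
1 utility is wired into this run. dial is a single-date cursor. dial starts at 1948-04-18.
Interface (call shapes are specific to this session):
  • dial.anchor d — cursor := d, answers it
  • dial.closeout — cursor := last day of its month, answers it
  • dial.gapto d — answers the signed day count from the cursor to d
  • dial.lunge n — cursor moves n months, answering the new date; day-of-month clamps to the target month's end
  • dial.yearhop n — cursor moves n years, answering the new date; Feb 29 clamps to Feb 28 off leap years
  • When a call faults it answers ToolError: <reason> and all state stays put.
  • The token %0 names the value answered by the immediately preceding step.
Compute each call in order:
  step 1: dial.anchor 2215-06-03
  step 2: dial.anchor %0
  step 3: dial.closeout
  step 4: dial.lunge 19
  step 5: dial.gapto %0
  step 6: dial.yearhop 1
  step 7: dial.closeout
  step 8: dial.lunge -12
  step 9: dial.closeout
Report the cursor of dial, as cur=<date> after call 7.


Answer: cur=2218-01-31

Derivation:
~$ dial.anchor d: 2215-06-03
  2215-06-03
~$ dial.anchor d: %0
  2215-06-03
~$ dial.closeout
  2215-06-30
~$ dial.lunge n: 19
  2217-01-30
~$ dial.gapto d: %0
  0
~$ dial.yearhop n: 1
  2218-01-30
~$ dial.closeout
  2218-01-31
~$ dial.lunge n: -12
  2217-01-31
~$ dial.closeout
  2217-01-31


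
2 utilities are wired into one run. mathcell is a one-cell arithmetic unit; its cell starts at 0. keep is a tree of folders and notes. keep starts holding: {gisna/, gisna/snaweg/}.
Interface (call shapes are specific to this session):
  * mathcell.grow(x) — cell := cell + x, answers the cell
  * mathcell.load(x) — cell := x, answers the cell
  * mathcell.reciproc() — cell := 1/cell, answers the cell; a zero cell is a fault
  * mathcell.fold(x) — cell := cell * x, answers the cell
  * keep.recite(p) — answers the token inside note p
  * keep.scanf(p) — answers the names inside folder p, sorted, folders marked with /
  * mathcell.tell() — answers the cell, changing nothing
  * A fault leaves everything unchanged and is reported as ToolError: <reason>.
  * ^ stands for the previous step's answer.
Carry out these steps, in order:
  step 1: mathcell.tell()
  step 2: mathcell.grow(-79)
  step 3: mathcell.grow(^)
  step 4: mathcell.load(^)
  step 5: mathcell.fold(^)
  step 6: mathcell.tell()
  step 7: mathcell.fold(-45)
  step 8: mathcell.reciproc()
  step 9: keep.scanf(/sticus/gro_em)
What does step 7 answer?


Act: tell[]
Obs: 0
Act: grow[x: -79]
Obs: -79
Act: grow[x: ^]
Obs: -158
Act: load[x: ^]
Obs: -158
Act: fold[x: ^]
Obs: 24964
Act: tell[]
Obs: 24964
Act: fold[x: -45]
Obs: -1123380
Act: reciproc[]
Obs: -1/1123380
Act: scanf[p: /sticus/gro_em]
Obs: ToolError: not found

Answer: -1123380


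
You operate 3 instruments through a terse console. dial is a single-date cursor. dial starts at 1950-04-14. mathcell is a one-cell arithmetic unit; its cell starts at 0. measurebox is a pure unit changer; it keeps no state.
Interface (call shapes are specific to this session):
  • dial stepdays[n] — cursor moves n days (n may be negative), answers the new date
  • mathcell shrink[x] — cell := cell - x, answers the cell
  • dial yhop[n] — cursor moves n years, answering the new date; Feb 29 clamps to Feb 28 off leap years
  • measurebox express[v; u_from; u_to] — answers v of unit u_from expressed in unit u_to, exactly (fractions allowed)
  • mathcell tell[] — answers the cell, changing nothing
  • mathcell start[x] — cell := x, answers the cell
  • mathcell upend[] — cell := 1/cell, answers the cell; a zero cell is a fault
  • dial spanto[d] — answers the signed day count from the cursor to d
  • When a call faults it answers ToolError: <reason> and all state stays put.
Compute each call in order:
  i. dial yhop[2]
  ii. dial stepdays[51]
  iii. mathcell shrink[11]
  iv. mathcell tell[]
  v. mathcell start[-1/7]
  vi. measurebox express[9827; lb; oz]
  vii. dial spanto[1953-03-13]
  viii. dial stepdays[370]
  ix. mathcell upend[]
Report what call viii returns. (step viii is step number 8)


Answer: 1953-06-09

Derivation:
Next I call dial yhop with n='2', giving 1952-04-14.
I call dial stepdays with n='51', and observe 1952-06-04.
Then mathcell shrink with x='11': -11.
I call mathcell tell(), and observe -11.
I invoke mathcell start with x='-1/7', yielding -1/7.
Invoking measurebox express with v='9827', u_from='lb', u_to='oz', — result: 157232.
Now I run dial spanto with d='1953-03-13', — result: 282.
I use dial stepdays with n='370', and get 1953-06-09.
Using mathcell upend, — result: -7.


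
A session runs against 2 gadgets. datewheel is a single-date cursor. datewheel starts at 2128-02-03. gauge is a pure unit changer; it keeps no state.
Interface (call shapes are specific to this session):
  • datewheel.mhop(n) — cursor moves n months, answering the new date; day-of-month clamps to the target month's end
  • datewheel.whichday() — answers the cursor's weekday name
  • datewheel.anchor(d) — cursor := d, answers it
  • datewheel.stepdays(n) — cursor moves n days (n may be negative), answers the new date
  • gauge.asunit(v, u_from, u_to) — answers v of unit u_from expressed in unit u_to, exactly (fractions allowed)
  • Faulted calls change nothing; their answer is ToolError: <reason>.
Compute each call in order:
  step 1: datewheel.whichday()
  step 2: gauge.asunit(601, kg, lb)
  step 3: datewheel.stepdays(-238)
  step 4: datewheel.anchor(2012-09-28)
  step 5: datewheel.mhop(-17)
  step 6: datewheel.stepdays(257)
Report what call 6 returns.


# datewheel.whichday() ~> Tuesday
# gauge.asunit(v=601, u_from=kg, u_to=lb) ~> 60100000000/45359237
# datewheel.stepdays(n=-238) ~> 2127-06-10
# datewheel.anchor(d=2012-09-28) ~> 2012-09-28
# datewheel.mhop(n=-17) ~> 2011-04-28
# datewheel.stepdays(n=257) ~> 2012-01-10

Answer: 2012-01-10


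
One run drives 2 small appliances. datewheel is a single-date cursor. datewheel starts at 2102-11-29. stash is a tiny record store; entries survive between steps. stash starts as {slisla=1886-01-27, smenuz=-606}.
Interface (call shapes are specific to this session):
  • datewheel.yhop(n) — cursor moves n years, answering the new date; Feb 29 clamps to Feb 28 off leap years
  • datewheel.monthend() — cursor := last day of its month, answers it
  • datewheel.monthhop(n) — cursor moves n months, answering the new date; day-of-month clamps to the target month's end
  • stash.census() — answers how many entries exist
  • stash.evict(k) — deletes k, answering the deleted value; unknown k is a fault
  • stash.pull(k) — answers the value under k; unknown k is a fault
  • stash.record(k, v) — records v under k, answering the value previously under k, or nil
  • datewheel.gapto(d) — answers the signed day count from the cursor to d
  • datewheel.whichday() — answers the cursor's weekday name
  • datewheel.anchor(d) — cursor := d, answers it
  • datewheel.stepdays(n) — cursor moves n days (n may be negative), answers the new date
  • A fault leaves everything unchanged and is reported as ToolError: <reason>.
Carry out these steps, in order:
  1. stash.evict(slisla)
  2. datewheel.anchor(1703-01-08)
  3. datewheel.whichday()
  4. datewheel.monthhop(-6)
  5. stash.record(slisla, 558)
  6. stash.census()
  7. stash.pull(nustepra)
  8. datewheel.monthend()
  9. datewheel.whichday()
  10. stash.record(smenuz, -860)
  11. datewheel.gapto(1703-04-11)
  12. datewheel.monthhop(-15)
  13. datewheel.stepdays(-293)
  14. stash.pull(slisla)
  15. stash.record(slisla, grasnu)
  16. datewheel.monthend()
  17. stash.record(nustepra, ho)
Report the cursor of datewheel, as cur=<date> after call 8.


Answer: cur=1702-07-31

Derivation:
;; stash.evict(k: slisla) ~> 1886-01-27
;; datewheel.anchor(d: 1703-01-08) ~> 1703-01-08
;; datewheel.whichday() ~> Monday
;; datewheel.monthhop(n: -6) ~> 1702-07-08
;; stash.record(k: slisla, v: 558) ~> nil
;; stash.census() ~> 2
;; stash.pull(k: nustepra) ~> ToolError: no such key nustepra
;; datewheel.monthend() ~> 1702-07-31
;; datewheel.whichday() ~> Monday
;; stash.record(k: smenuz, v: -860) ~> -606
;; datewheel.gapto(d: 1703-04-11) ~> 254
;; datewheel.monthhop(n: -15) ~> 1701-04-30
;; datewheel.stepdays(n: -293) ~> 1700-07-11
;; stash.pull(k: slisla) ~> 558
;; stash.record(k: slisla, v: grasnu) ~> 558
;; datewheel.monthend() ~> 1700-07-31
;; stash.record(k: nustepra, v: ho) ~> nil


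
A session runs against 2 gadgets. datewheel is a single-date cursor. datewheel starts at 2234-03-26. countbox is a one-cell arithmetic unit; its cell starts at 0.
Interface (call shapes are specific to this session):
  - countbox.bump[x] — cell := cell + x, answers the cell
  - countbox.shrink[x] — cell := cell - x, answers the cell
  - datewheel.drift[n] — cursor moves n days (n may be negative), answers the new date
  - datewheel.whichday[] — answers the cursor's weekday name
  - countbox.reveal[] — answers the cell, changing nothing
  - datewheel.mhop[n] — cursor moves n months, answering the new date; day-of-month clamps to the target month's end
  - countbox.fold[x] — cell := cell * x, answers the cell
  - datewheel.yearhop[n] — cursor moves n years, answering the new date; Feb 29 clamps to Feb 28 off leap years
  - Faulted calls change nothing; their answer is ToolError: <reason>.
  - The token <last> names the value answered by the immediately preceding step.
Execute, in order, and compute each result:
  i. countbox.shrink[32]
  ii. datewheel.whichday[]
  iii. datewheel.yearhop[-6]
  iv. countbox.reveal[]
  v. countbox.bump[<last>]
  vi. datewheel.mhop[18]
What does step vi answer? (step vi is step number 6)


Step: shrink[x: 32]
Result: -32
Step: whichday[]
Result: Wednesday
Step: yearhop[n: -6]
Result: 2228-03-26
Step: reveal[]
Result: -32
Step: bump[x: <last>]
Result: -64
Step: mhop[n: 18]
Result: 2229-09-26

Answer: 2229-09-26


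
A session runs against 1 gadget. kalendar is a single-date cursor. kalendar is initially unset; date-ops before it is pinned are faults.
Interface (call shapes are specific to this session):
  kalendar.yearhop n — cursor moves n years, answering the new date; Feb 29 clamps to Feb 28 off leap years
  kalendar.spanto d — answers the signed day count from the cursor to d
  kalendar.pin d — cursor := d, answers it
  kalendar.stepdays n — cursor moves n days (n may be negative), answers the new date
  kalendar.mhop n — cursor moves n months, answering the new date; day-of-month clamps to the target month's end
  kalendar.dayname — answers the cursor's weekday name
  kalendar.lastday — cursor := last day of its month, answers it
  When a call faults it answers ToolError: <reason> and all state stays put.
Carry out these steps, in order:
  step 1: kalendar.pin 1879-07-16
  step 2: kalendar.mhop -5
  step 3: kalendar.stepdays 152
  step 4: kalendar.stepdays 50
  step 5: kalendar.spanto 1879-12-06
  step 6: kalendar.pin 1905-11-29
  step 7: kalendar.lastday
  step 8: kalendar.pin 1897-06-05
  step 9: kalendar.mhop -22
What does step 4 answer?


Do: kalendar.pin[d→1879-07-16]
See: 1879-07-16
Do: kalendar.mhop[n→-5]
See: 1879-02-16
Do: kalendar.stepdays[n→152]
See: 1879-07-18
Do: kalendar.stepdays[n→50]
See: 1879-09-06
Do: kalendar.spanto[d→1879-12-06]
See: 91
Do: kalendar.pin[d→1905-11-29]
See: 1905-11-29
Do: kalendar.lastday[]
See: 1905-11-30
Do: kalendar.pin[d→1897-06-05]
See: 1897-06-05
Do: kalendar.mhop[n→-22]
See: 1895-08-05

Answer: 1879-09-06


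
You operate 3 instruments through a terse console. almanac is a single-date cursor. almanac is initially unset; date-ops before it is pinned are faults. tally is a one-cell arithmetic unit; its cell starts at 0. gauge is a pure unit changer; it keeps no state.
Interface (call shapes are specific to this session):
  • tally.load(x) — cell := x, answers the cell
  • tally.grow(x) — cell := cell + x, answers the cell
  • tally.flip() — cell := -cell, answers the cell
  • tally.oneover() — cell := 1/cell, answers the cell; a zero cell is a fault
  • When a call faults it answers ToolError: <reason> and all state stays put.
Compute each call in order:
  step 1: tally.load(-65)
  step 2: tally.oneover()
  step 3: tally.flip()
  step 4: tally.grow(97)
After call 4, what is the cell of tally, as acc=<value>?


;; tally.load(x→-65) -> -65
;; tally.oneover() -> -1/65
;; tally.flip() -> 1/65
;; tally.grow(x→97) -> 6306/65

Answer: acc=6306/65


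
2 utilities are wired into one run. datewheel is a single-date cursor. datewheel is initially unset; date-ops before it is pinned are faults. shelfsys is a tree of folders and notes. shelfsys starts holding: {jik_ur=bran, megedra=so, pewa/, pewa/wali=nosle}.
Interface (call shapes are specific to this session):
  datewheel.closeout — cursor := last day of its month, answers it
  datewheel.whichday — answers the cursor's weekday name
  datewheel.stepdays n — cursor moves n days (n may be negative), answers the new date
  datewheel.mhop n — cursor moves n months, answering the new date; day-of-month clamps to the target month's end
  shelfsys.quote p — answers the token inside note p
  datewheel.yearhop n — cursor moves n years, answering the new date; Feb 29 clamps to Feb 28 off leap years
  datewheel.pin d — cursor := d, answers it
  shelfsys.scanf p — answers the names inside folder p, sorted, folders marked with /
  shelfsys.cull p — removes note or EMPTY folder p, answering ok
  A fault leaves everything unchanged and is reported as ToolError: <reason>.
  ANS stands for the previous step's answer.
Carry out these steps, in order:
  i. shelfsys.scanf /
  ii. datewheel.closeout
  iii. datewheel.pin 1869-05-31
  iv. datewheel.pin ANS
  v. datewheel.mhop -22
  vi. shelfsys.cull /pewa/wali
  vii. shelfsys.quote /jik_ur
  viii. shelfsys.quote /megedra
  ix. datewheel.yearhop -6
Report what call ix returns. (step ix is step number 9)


Answer: 1861-07-31

Derivation:
-- 1. scanf(/) => [jik_ur, megedra, pewa/]
-- 2. closeout() => ToolError: no date set
-- 3. pin(1869-05-31) => 1869-05-31
-- 4. pin(ANS) => 1869-05-31
-- 5. mhop(-22) => 1867-07-31
-- 6. cull(/pewa/wali) => ok
-- 7. quote(/jik_ur) => bran
-- 8. quote(/megedra) => so
-- 9. yearhop(-6) => 1861-07-31


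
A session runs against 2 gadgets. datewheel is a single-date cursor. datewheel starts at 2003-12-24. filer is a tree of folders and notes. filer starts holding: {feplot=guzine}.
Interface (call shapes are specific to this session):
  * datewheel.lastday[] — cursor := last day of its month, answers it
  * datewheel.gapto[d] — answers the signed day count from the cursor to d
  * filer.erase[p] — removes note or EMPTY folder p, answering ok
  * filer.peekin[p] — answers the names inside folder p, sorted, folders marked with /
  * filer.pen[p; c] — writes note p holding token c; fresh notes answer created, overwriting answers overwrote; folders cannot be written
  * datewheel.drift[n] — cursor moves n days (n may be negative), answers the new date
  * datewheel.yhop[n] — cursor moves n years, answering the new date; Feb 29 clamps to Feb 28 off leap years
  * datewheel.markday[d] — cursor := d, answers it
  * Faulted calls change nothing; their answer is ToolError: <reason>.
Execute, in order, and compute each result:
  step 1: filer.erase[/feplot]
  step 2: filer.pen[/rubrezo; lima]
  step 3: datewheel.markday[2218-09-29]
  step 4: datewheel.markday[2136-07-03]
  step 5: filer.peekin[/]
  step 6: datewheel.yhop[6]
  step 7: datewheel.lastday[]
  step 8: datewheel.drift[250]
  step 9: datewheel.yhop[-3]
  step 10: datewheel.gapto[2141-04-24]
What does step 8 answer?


Answer: 2143-04-07

Derivation:
·→ erase(p: /feplot)
·← ok
·→ pen(p: /rubrezo, c: lima)
·← created
·→ markday(d: 2218-09-29)
·← 2218-09-29
·→ markday(d: 2136-07-03)
·← 2136-07-03
·→ peekin(p: /)
·← [rubrezo]
·→ yhop(n: 6)
·← 2142-07-03
·→ lastday()
·← 2142-07-31
·→ drift(n: 250)
·← 2143-04-07
·→ yhop(n: -3)
·← 2140-04-07
·→ gapto(d: 2141-04-24)
·← 382


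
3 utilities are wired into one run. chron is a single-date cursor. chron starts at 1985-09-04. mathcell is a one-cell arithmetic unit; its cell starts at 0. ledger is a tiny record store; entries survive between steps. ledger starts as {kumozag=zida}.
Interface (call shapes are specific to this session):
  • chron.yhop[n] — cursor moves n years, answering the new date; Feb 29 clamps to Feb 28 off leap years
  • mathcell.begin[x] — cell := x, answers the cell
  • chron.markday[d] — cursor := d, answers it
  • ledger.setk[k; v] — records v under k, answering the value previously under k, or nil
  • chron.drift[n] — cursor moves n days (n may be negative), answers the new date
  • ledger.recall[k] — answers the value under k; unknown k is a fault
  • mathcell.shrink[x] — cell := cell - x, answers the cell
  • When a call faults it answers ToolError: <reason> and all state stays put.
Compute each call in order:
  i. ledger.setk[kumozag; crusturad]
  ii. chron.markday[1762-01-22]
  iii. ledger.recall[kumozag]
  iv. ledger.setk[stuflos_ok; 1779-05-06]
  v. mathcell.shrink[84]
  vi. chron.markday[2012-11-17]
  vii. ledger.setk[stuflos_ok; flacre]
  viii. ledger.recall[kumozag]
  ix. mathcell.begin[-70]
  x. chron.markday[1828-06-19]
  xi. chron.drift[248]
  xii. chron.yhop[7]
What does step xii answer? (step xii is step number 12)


Answer: 1836-02-22

Derivation:
Using setk with k: kumozag, v: crusturad, which returns zida.
Calling markday with d: 1762-01-22, and get 1762-01-22.
Then recall with k: kumozag, which returns crusturad.
I try setk with k: stuflos_ok, v: 1779-05-06: nil.
Invoking shrink with x: 84, and see -84.
Invoking markday with d: 2012-11-17, — result: 2012-11-17.
Then setk with k: stuflos_ok, v: flacre, yielding 1779-05-06.
Invoking recall with k: kumozag, yielding crusturad.
Calling begin with x: -70, and observe -70.
Invoking markday with d: 1828-06-19, and get 1828-06-19.
I use drift with n: 248, and see 1829-02-22.
Now I run yhop with n: 7, → 1836-02-22.


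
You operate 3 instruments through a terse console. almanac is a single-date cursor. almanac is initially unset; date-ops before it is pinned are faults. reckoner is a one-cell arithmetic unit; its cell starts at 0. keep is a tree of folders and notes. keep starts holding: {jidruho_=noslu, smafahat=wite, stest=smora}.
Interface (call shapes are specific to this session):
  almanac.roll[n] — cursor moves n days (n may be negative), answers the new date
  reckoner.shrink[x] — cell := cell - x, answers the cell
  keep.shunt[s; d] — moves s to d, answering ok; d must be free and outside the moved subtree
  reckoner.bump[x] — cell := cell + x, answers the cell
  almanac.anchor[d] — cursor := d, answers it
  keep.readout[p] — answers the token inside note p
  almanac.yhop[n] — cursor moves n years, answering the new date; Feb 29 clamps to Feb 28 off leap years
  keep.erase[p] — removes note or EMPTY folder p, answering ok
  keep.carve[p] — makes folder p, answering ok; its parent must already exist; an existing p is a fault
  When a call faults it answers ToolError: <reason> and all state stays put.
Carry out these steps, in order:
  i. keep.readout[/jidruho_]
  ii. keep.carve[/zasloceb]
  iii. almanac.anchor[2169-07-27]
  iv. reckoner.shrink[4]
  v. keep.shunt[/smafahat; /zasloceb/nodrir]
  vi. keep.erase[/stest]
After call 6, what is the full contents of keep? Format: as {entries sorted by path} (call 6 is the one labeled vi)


Answer: {jidruho_=noslu, zasloceb/, zasloceb/nodrir=wite}

Derivation:
# 1. readout(p=/jidruho_) -> noslu
# 2. carve(p=/zasloceb) -> ok
# 3. anchor(d=2169-07-27) -> 2169-07-27
# 4. shrink(x=4) -> -4
# 5. shunt(s=/smafahat, d=/zasloceb/nodrir) -> ok
# 6. erase(p=/stest) -> ok


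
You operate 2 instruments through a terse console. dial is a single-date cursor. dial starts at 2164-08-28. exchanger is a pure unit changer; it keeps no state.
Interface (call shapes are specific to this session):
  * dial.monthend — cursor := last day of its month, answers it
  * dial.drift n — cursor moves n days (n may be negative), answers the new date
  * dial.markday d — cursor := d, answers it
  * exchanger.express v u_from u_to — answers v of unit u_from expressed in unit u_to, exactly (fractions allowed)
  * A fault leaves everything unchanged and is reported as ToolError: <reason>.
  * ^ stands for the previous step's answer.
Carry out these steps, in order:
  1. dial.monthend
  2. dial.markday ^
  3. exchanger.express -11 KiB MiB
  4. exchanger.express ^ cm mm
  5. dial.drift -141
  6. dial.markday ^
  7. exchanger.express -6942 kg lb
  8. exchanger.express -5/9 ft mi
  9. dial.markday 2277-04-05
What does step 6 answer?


Step: dial.monthend[]
Result: 2164-08-31
Step: dial.markday[d='^']
Result: 2164-08-31
Step: exchanger.express[v='-11'; u_from='KiB'; u_to='MiB']
Result: -11/1024
Step: exchanger.express[v='^'; u_from='cm'; u_to='mm']
Result: -55/512
Step: dial.drift[n='-141']
Result: 2164-04-12
Step: dial.markday[d='^']
Result: 2164-04-12
Step: exchanger.express[v='-6942'; u_from='kg'; u_to='lb']
Result: -694200000000/45359237
Step: exchanger.express[v='-5/9'; u_from='ft'; u_to='mi']
Result: -1/9504
Step: dial.markday[d='2277-04-05']
Result: 2277-04-05

Answer: 2164-04-12


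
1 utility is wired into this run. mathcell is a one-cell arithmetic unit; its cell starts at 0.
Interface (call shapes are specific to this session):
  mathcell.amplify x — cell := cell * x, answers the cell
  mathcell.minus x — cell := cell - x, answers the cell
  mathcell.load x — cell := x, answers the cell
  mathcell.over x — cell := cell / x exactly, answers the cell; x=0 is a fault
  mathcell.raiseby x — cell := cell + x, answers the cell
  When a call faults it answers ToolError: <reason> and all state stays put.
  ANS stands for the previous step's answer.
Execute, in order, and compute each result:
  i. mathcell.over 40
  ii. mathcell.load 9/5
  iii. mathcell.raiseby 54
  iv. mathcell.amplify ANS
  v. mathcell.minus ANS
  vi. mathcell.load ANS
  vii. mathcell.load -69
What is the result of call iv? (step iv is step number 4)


Answer: 77841/25

Derivation:
I run mathcell.over with x=40: 0.
I call mathcell.load with x=9/5, and observe 9/5.
I invoke mathcell.raiseby with x=54, — result: 279/5.
I invoke mathcell.amplify with x=ANS, and get 77841/25.
I call mathcell.minus with x=ANS, yielding 0.
I call mathcell.load with x=ANS, yielding 0.
I invoke mathcell.load with x=-69, → -69.
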